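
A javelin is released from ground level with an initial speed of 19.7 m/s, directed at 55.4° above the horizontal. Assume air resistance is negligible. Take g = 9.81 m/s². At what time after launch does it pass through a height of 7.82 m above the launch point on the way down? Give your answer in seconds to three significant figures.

2.72 s

Horizontal component vₓ = 19.70 cos 55.4° = 11.19 m/s; vertical v_y0 = 19.70 sin 55.4° = 16.22 m/s.
Set y = v_y0 t − ½ g t² = 7.82: 4.905 t² − 16.22 t + 7.82 = 0.
Quadratic formula: t = (16.22 ± √109.52) / 9.81 = (16.22 ± 10.47) / 9.81 → t = 0.5862 s or 2.720 s.
The descending-branch root is 2.720 s.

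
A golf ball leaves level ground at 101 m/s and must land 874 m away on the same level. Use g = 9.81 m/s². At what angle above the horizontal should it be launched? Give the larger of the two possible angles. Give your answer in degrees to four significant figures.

R = v₀² sin 2θ / g gives sin 2θ = gR/v₀² = 9.81·874/101² = 0.8405.
2θ = 57.19° or 180° − 57.19° = 122.8°, so θ = 28.60° or 61.40°.
The larger angle is 61.40°.

61.40°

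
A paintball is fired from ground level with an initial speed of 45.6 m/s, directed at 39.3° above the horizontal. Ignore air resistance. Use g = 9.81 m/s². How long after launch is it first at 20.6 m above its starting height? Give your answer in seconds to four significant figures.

0.8303 s

vₓ = 45.60 cos 39.3° = 35.29 m/s; v_y0 = 45.60 sin 39.3° = 28.88 m/s.
Height y(t) = 28.88 t − 4.905 t² = 20.6 gives 4.905 t² − 28.88 t + 20.6 = 0.
t = [28.88 ± √(28.88² − 2·9.81·20.6)] / 9.81 = (28.88 ± 20.74) / 9.81, so t = 0.8303 s or t = 5.058 s.
The first (ascending) time is 0.8303 s.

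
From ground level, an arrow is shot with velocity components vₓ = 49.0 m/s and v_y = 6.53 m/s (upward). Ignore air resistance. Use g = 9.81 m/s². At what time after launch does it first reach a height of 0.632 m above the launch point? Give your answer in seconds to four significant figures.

Require v_y0 t − ½ g t² = 0.632, i.e. 4.905 t² − 6.530 t + 0.632 = 0.
t = [6.530 ± √(6.530² − 2·9.81·0.632)] / 9.81 = (6.530 ± 5.499) / 9.81, so t = 0.1051 s or t = 1.226 s.
The first (ascending) time is 0.1051 s.

0.1051 s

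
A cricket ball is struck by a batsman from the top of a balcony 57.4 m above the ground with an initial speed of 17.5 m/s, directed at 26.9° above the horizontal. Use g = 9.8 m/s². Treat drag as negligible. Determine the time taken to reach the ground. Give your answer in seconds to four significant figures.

Horizontal component vₓ = 17.50 cos 26.9° = 15.61 m/s; vertical v_y0 = 17.50 sin 26.9° = 7.918 m/s.
Vertical motion (up positive, ground at y = 0): 4.900 t² − (7.918) t − 57.4 = 0, so t = (7.918 + √(7.918² + 2·9.80·57.4)) / 9.80 = (7.918 + 34.46) / 9.80 = 4.325 s.

4.325 s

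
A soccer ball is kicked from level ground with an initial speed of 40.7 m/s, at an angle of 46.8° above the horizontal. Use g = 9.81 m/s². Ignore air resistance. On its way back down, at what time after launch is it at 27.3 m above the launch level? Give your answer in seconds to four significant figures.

4.917 s

Horizontal component vₓ = 40.70 cos 46.8° = 27.86 m/s; vertical v_y0 = 40.70 sin 46.8° = 29.67 m/s.
Height y(t) = 29.67 t − 4.905 t² = 27.3 gives 4.905 t² − 29.67 t + 27.3 = 0.
Quadratic formula: t = (29.67 ± √344.62) / 9.81 = (29.67 ± 18.56) / 9.81 → t = 1.132 s or 4.917 s.
The descending-branch root is 4.917 s.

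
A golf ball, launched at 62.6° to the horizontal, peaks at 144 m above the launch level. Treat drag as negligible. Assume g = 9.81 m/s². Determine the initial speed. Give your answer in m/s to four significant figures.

At the peak v_y = 0, so v_y0 = √(2gH) = √(2 × 9.81 × 144) = 53.15 m/s.
v_y0 = v₀ sin θ ⇒ v₀ = 53.15 / sin 62.6° = 59.87 m/s.

59.87 m/s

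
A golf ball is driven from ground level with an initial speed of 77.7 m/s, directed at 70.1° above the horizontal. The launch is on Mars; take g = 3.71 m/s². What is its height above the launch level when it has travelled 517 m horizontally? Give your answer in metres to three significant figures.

vₓ = 77.70 cos 70.1° = 26.45 m/s; v_y0 = 77.70 sin 70.1° = 73.06 m/s.
Time to reach x = 517 m: t = x/vₓ = 517/26.45 = 19.55 s.
Height: y = v_y0 t − ½ g t² = 73.06 × 19.55 − 1.855 × 19.55² = 1428 − 708.9 = 719.3 m.

719 m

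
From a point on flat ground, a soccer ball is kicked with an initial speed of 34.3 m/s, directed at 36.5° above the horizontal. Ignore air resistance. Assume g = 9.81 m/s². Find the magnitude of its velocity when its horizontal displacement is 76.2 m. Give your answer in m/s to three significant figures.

Resolve: vₓ = 34.30 cos 36.5° = 27.57 m/s and v_y0 = 34.30 sin 36.5° = 20.40 m/s.
Time to reach x = 76.2 m: t = x/vₓ = 76.2/27.57 = 2.764 s.
Vertical velocity there: v_y = v_y0 − g t = 20.40 − 9.81 × 2.764 = −6.709 m/s.
Speed: √(vₓ² + v_y²) = √(27.57² + 6.709²) = 28.38 m/s.

28.4 m/s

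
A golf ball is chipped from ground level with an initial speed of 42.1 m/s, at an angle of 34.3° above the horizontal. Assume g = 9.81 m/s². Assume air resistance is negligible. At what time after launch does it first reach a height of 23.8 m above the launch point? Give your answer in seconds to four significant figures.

Components: vₓ = 42.10 cos 34.3° = 34.78 m/s, v_y0 = 42.10 sin 34.3° = 23.72 m/s.
Set y = v_y0 t − ½ g t² = 23.8: 4.905 t² − 23.72 t + 23.8 = 0.
Quadratic formula: t = (23.72 ± √95.893) / 9.81 = (23.72 ± 9.793) / 9.81 → t = 1.420 s or 3.417 s.
The first (ascending) time is 1.420 s.

1.420 s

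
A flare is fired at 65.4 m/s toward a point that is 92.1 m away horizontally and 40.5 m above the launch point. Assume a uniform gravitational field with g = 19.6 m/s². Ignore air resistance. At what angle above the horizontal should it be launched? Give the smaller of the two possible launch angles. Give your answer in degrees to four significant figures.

37.91°

Trajectory: y = x tanθ − g x² (1 + tan²θ)/(2v₀²). With x = 92.1, y = 40.5, v₀ = 65.4, g = 19.6:
19.44 tan²θ − 92.1 tanθ + (59.94) = 0.
tanθ = [92.1 ± √(92.1² − 4 × 19.44 × (59.94))] / (2 × 19.44) = (92.1 ± 61.83) / 38.87, giving tanθ = 0.7787 or 3.960.
θ = 37.91° or 75.83°; the smaller is 37.91°.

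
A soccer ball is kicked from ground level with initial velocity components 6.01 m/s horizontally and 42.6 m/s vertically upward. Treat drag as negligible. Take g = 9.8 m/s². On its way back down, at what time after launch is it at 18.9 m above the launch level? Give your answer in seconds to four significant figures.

8.225 s

Height y(t) = 42.60 t − 4.900 t² = 18.9 gives 4.900 t² − 42.60 t + 18.9 = 0.
Quadratic formula: t = (42.60 ± √1444.3) / 9.80 = (42.60 ± 38.00) / 9.80 → t = 0.4690 s or 8.225 s.
The descending-branch root is 8.225 s.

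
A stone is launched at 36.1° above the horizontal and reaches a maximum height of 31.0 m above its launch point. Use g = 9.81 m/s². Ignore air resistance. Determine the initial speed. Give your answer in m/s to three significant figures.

41.9 m/s

At the peak v_y = 0, so v_y0 = √(2gH) = √(2 × 9.81 × 31.0) = 24.66 m/s.
v_y0 = v₀ sin θ ⇒ v₀ = 24.66 / sin 36.1° = 41.86 m/s.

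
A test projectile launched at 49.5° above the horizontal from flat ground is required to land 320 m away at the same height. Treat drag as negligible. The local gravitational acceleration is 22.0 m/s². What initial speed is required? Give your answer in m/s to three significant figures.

84.4 m/s

From R = (v₀² / g) sin 2θ: v₀ = √(gR / sin 2θ).
v₀ = √(22.0 × 320 / sin 99.00°) = √(7040 / 0.9877) = √7127.8 = 84.43 m/s.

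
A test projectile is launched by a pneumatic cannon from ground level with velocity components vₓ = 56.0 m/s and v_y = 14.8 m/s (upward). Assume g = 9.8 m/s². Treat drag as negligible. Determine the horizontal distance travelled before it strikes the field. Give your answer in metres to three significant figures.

Flight time T = 2 v_y0 / g = 3.020 s.
Range: R = vₓ T = 56.00 × 3.020 = 169.1 m.

169 m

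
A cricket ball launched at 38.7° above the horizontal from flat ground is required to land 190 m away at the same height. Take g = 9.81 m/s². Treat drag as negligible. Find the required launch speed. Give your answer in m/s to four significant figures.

On level ground R = v₀² sin 2θ / g ⇒ v₀ = √(gR / sin 2θ).
v₀ = √(9.81 × 190 / sin 77.40°) = √(1864 / 0.9759) = √1909.9 = 43.70 m/s.

43.70 m/s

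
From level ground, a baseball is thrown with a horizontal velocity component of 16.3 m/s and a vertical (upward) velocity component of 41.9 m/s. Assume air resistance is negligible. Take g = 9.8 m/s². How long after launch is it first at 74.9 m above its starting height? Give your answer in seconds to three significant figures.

Set y = v_y0 t − ½ g t² = 74.9: 4.900 t² − 41.90 t + 74.9 = 0.
t = [41.90 ± √(41.90² − 2·9.80·74.9)] / 9.80 = (41.90 ± 16.96) / 9.80, so t = 2.545 s or t = 6.006 s.
The first (ascending) time is 2.545 s.

2.55 s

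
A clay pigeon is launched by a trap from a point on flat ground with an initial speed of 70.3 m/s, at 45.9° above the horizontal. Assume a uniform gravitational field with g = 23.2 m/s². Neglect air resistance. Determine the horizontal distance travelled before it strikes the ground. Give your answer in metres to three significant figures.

213 m

Components: vₓ = 70.30 cos 45.9° = 48.92 m/s, v_y0 = 70.30 sin 45.9° = 50.48 m/s.
Flight time T = 2 v_y0 / g = 4.352 s.
Horizontal distance R = vₓ T = 48.92 × 4.352 = 212.9 m.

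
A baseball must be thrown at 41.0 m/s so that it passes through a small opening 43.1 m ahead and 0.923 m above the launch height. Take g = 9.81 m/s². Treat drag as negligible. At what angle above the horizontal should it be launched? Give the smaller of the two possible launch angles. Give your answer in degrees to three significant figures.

8.53°

Trajectory: y = x tanθ − g x² (1 + tan²θ)/(2v₀²). With x = 43.1, y = 0.923, v₀ = 41.0, g = 9.81:
5.420 tan²θ − 43.1 tanθ + (6.343) = 0.
tanθ = [43.1 ± √(43.1² − 4 × 5.420 × (6.343))] / (2 × 5.420) = (43.1 ± 41.47) / 10.84, giving tanθ = 0.1500 or 7.802.
θ = 8.531° or 82.70°; the smaller is 8.531°.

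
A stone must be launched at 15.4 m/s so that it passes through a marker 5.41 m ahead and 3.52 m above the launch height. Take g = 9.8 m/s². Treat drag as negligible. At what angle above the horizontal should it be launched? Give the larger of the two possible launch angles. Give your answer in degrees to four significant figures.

82.97°

Trajectory: y = x tanθ − g x² (1 + tan²θ)/(2v₀²). With x = 5.41, y = 3.52, v₀ = 15.4, g = 9.80:
0.6047 tan²θ − 5.41 tanθ + (4.125) = 0.
tanθ = [5.41 ± √(5.41² − 4 × 0.6047 × (4.125))] / (2 × 0.6047) = (5.41 ± 4.392) / 1.209, giving tanθ = 0.8416 or 8.105.
θ = 40.08° or 82.97°; the larger is 82.97°.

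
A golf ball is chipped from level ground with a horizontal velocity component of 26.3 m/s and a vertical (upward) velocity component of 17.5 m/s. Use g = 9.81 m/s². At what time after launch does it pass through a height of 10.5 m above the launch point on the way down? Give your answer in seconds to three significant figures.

2.80 s

Require v_y0 t − ½ g t² = 10.5, i.e. 4.905 t² − 17.50 t + 10.5 = 0.
Quadratic formula: t = (17.50 ± √100.24) / 9.81 = (17.50 ± 10.01) / 9.81 → t = 0.7633 s or 2.804 s.
The descending-branch root is 2.804 s.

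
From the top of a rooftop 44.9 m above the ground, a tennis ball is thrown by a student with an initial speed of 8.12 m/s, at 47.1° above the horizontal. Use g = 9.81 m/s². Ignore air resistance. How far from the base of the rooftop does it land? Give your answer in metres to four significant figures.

Components: vₓ = 8.120 cos 47.1° = 5.527 m/s, v_y0 = 8.120 sin 47.1° = 5.948 m/s.
The projectile lands when y = 44.9 + (5.948) t − ½·9.81·t² = 0. Positive root: t = (5.948 + √(5.948² + 2·9.81·44.9)) / 9.81 = (5.948 + 30.27) / 9.81 = 3.692 s.
Horizontal distance: R = vₓ t = 5.527 × 3.692 = 20.41 m.

20.41 m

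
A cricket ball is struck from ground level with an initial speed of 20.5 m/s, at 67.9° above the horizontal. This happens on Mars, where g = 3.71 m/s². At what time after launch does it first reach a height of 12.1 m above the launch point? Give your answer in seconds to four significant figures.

0.6825 s

vₓ = 20.50 cos 67.9° = 7.713 m/s; v_y0 = 20.50 sin 67.9° = 18.99 m/s.
Set y = v_y0 t − ½ g t² = 12.1: 1.855 t² − 18.99 t + 12.1 = 0.
t = [18.99 ± √(18.99² − 2·3.71·12.1)] / 3.71 = (18.99 ± 16.46) / 3.71, so t = 0.6825 s or t = 9.557 s.
The first (ascending) time is 0.6825 s.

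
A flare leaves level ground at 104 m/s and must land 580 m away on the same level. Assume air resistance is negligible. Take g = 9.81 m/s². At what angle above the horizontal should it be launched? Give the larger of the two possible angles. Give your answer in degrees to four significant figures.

74.13°

R = v₀² sin 2θ / g gives sin 2θ = gR/v₀² = 9.81·580/104² = 0.5261.
2θ = 31.74° or 180° − 31.74° = 148.3°, so θ = 15.87° or 74.13°.
The larger angle is 74.13°.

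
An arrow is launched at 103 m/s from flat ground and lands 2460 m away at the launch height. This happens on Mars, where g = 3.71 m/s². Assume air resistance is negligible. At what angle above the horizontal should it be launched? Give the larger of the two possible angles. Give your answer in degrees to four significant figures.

60.33°

Level-ground range R = v₀² sin(2θ)/g ⇒ sin(2θ) = gR/v₀² = 3.71 × 2460 / 103² = 0.8603.
2θ = 59.35° or 180° − 59.35° = 120.7°, so θ = 29.67° or 60.33°.
The larger angle is 60.33°.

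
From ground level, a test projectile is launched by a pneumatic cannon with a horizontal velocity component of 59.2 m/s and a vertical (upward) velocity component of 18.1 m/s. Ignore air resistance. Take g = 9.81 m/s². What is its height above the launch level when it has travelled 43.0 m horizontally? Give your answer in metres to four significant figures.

At x = 43.0 m, t = x/vₓ = 43.0/59.20 = 0.7264 s.
Height: y = v_y0 t − ½ g t² = 18.10 × 0.7264 − 4.905 × 0.7264² = 13.15 − 2.588 = 10.56 m.

10.56 m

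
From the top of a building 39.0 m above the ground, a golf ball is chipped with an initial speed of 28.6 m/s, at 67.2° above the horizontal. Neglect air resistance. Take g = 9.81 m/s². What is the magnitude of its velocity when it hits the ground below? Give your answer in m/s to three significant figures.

39.8 m/s

vₓ = 28.60 cos 67.2° = 11.08 m/s; v_y0 = 28.60 sin 67.2° = 26.37 m/s.
With up positive and y = 0 at the ground: y(t) = 39.0 + (26.37) t − 4.905 t². Setting y = 0 and taking the positive root: t = [26.37 + √(26.37² + 2·9.81·39.0)] / 9.81 = (26.37 + 38.21) / 9.81 = 6.583 s.
Vertical velocity at impact: v_y = v_y0 − g t = 26.37 − 9.81 × 6.583 = −38.21 m/s.
Speed: |v| = √(vₓ² + v_y²) = √(11.08² + 38.21²) = 39.79 m/s.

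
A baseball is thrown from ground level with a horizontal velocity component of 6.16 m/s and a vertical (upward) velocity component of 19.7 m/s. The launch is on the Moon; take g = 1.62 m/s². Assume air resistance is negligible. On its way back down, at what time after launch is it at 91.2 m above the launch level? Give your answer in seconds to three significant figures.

Set y = v_y0 t − ½ g t² = 91.2: 0.8100 t² − 19.70 t + 91.2 = 0.
t = [19.70 ± √(19.70² − 2·1.62·91.2)] / 1.62 = (19.70 ± 9.623) / 1.62, so t = 6.220 s or t = 18.10 s.
The descending-branch root is 18.10 s.

18.1 s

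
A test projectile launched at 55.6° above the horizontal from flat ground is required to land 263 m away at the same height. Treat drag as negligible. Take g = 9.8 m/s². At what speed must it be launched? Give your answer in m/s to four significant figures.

52.58 m/s

From R = (v₀² / g) sin 2θ: v₀ = √(gR / sin 2θ).
v₀ = √(9.80 × 263 / sin 111.2°) = √(2577 / 0.9323) = √2764.5 = 52.58 m/s.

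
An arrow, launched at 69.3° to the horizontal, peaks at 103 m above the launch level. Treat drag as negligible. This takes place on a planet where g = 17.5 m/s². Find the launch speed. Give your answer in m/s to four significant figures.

64.19 m/s

At the peak v_y = 0, so v_y0 = √(2gH) = √(2 × 17.5 × 103) = 60.04 m/s.
v_y0 = v₀ sin θ ⇒ v₀ = 60.04 / sin 69.3° = 64.19 m/s.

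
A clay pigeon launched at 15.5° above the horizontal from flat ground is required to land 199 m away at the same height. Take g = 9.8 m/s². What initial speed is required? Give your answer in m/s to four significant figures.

61.53 m/s

Level-ground range: R = v₀² sin(2θ)/g, so v₀ = √(gR / sin 2θ).
v₀ = √(9.80 × 199 / sin 31.00°) = √(1950 / 0.5150) = √3786.5 = 61.53 m/s.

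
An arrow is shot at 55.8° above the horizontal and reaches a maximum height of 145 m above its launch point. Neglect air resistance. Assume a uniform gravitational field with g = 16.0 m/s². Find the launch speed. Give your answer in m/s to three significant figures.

82.4 m/s

At the peak v_y = 0, so v_y0 = √(2gH) = √(2 × 16.0 × 145) = 68.12 m/s.
v_y0 = v₀ sin θ ⇒ v₀ = 68.12 / sin 55.8° = 82.36 m/s.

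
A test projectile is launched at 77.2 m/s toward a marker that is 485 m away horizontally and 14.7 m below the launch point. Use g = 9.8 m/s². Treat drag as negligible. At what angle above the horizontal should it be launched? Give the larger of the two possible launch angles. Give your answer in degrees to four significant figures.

64.10°

Trajectory: y = x tanθ − g x² (1 + tan²θ)/(2v₀²). With x = 485, y = −14.7, v₀ = 77.2, g = 9.80:
193.4 tan²θ − 485 tanθ + (178.7) = 0.
tanθ = [485 ± √(485² − 4 × 193.4 × (178.7))] / (2 × 193.4) = (485 ± 311.4) / 386.8, giving tanθ = 0.4487 or 2.059.
θ = 24.17° or 64.10°; the larger is 64.10°.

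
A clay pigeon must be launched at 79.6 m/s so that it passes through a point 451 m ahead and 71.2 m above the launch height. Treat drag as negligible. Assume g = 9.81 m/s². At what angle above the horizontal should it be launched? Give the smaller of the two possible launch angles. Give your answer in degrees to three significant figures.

33.4°

Trajectory: y = x tanθ − g x² (1 + tan²θ)/(2v₀²). With x = 451, y = 71.2, v₀ = 79.6, g = 9.81:
157.5 tan²θ − 451 tanθ + (228.7) = 0.
tanθ = [451 ± √(451² − 4 × 157.5 × (228.7))] / (2 × 157.5) = (451 ± 243.7) / 314.9, giving tanθ = 0.6583 or 2.206.
θ = 33.36° or 65.61°; the smaller is 33.36°.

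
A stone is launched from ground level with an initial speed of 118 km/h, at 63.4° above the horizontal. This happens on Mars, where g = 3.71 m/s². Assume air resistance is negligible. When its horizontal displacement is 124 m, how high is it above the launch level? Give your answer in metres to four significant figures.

Convert: 118 km/h = 118/3.6 = 32.78 m/s.
vₓ = 32.78 cos 63.4° = 14.68 m/s; v_y0 = 32.78 sin 63.4° = 29.31 m/s.
At x = 124 m, t = x/vₓ = 124/14.68 = 8.449 s.
Height: y = v_y0 t − ½ g t² = 29.31 × 8.449 − 1.855 × 8.449² = 247.6 − 132.4 = 115.2 m.

115.2 m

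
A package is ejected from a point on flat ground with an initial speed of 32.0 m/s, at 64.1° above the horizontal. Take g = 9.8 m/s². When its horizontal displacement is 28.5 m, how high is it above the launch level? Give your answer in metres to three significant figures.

38.3 m

vₓ = 32.00 cos 64.1° = 13.98 m/s; v_y0 = 32.00 sin 64.1° = 28.79 m/s.
Time to reach x = 28.5 m: t = x/vₓ = 28.5/13.98 = 2.039 s.
Height: y = v_y0 t − ½ g t² = 28.79 × 2.039 − 4.900 × 2.039² = 58.69 − 20.37 = 38.32 m.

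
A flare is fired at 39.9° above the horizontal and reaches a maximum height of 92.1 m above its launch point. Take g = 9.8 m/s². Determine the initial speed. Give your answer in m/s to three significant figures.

66.2 m/s

At the peak v_y = 0, so v_y0 = √(2gH) = √(2 × 9.80 × 92.1) = 42.49 m/s.
v_y0 = v₀ sin θ ⇒ v₀ = 42.49 / sin 39.9° = 66.24 m/s.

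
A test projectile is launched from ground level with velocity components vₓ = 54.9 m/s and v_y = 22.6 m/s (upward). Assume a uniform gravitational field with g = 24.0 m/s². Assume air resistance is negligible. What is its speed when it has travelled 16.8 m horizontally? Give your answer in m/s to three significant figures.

57.0 m/s

At x = 16.8 m, t = x/vₓ = 16.8/54.90 = 0.3060 s.
Vertical velocity there: v_y = v_y0 − g t = 22.60 − 24.0 × 0.3060 = 15.26 m/s.
Speed: √(vₓ² + v_y²) = √(54.90² + 15.26²) = 56.98 m/s.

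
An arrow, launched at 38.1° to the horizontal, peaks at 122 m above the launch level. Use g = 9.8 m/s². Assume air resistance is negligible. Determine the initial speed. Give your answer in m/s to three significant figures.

79.2 m/s

At the peak v_y = 0, so v_y0 = √(2gH) = √(2 × 9.80 × 122) = 48.90 m/s.
v_y0 = v₀ sin θ ⇒ v₀ = 48.90 / sin 38.1° = 79.25 m/s.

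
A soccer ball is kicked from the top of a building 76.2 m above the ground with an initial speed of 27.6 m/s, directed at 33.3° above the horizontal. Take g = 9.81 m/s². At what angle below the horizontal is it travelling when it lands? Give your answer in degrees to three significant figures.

Resolve: vₓ = 27.60 cos 33.3° = 23.07 m/s and v_y0 = 27.60 sin 33.3° = 15.15 m/s.
With up positive and y = 0 at the ground: y(t) = 76.2 + (15.15) t − 4.905 t². Setting y = 0 and taking the positive root: t = [15.15 + √(15.15² + 2·9.81·76.2)] / 9.81 = (15.15 + 41.53) / 9.81 = 5.778 s.
At impact: v_y = v_y0 − g t = −41.53 m/s; vₓ = 23.07 m/s.
Angle below horizontal: arctan(|v_y|/vₓ) = arctan(41.53/23.07) = 60.95°.

60.9°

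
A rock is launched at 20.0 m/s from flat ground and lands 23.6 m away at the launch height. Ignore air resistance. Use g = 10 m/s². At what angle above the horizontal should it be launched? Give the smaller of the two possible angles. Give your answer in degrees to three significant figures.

18.1°

From R = (v₀²/g) sin 2θ: sin 2θ = 10.0 × 23.6 / 400.00 = 0.5900.
2θ = 36.16° or 180° − 36.16° = 143.8°, so θ = 18.08° or 71.92°.
The smaller angle is 18.08°.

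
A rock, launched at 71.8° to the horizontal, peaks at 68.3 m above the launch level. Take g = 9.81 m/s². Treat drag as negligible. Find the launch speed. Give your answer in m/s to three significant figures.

At the peak v_y = 0, so v_y0 = √(2gH) = √(2 × 9.81 × 68.3) = 36.61 m/s.
v_y0 = v₀ sin θ ⇒ v₀ = 36.61 / sin 71.8° = 38.53 m/s.

38.5 m/s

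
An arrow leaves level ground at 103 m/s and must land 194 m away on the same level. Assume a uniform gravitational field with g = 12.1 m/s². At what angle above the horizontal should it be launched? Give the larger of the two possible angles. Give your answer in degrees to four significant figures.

83.61°

From R = (v₀²/g) sin 2θ: sin 2θ = 12.1 × 194 / 10609 = 0.2213.
2θ = 12.78° or 180° − 12.78° = 167.2°, so θ = 6.392° or 83.61°.
The larger angle is 83.61°.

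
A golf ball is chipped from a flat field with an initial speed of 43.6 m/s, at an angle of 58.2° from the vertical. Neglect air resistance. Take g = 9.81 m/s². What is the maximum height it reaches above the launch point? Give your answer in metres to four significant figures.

vₓ = 43.60 sin 58.2° = 37.06 m/s; v_y0 = 43.60 cos 58.2° = 22.98 m/s.
Peak height H = v_y0² / (2g) = 527.86 / 19.62 = 26.90 m.

26.90 m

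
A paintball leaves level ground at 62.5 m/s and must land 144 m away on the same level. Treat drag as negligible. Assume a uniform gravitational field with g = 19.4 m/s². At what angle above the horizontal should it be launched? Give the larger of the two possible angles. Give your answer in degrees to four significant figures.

67.17°

R = v₀² sin 2θ / g gives sin 2θ = gR/v₀² = 19.4·144/62.5² = 0.7152.
2θ = 45.66° or 180° − 45.66° = 134.3°, so θ = 22.83° or 67.17°.
The larger angle is 67.17°.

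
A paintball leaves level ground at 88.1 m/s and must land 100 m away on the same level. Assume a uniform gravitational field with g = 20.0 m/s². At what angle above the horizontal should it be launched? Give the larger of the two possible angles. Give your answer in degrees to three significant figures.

82.5°

Level-ground range R = v₀² sin(2θ)/g ⇒ sin(2θ) = gR/v₀² = 20.0 × 100 / 88.1² = 0.2577.
2θ = 14.93° or 180° − 14.93° = 165.1°, so θ = 7.466° or 82.53°.
The larger angle is 82.53°.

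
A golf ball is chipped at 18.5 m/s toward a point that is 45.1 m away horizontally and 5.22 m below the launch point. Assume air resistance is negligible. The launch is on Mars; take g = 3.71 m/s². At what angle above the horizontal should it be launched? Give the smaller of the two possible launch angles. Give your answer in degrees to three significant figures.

7.58°

Trajectory: y = x tanθ − g x² (1 + tan²θ)/(2v₀²). With x = 45.1, y = −5.22, v₀ = 18.5, g = 3.71:
11.02 tan²θ − 45.1 tanθ + (5.804) = 0.
tanθ = [45.1 ± √(45.1² − 4 × 11.02 × (5.804))] / (2 × 11.02) = (45.1 ± 42.17) / 22.05, giving tanθ = 0.1330 or 3.958.
θ = 7.577° or 75.82°; the smaller is 7.577°.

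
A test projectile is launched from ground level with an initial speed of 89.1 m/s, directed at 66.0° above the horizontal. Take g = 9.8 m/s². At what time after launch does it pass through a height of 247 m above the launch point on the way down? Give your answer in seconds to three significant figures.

vₓ = 89.10 cos 66.0° = 36.24 m/s; v_y0 = 89.10 sin 66.0° = 81.40 m/s.
Require v_y0 t − ½ g t² = 247, i.e. 4.900 t² − 81.40 t + 247 = 0.
Quadratic formula: t = (81.40 ± √1784.3) / 9.80 = (81.40 ± 42.24) / 9.80 → t = 3.996 s or 12.62 s.
The descending-branch root is 12.62 s.

12.6 s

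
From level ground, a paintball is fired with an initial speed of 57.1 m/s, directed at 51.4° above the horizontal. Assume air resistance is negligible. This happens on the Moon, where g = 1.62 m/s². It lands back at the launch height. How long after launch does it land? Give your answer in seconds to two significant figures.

vₓ = 57.10 cos 51.4° = 35.62 m/s; v_y0 = 57.10 sin 51.4° = 44.62 m/s.
Time of flight on level ground: T = 2 v_y0 / g = 2 × 44.62 / 1.62 = 55.09 s.

55 s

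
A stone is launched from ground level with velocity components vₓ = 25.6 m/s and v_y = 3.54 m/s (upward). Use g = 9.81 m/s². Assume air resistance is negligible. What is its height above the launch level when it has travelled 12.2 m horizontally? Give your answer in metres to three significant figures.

0.573 m

Time to reach x = 12.2 m: t = x/vₓ = 12.2/25.60 = 0.4766 s.
Height: y = v_y0 t − ½ g t² = 3.540 × 0.4766 − 4.905 × 0.4766² = 1.687 − 1.114 = 0.5730 m.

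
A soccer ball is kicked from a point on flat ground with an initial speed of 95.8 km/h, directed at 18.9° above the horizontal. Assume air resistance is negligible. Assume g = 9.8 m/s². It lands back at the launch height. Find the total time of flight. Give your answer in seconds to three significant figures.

1.76 s

Convert: 95.8 km/h = 95.8/3.6 = 26.61 m/s.
Components: vₓ = 26.61 cos 18.9° = 25.18 m/s, v_y0 = 26.61 sin 18.9° = 8.620 m/s.
Landing at launch height ⇒ T = 2 v_y0 / g = 2 × 8.620 / 9.80 = 1.759 s.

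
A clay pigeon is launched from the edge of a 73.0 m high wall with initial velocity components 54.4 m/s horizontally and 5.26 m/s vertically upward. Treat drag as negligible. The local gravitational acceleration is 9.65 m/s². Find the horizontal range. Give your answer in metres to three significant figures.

With up positive and y = 0 at the ground: y(t) = 73.0 + (5.260) t − 4.825 t². Setting y = 0 and taking the positive root: t = [5.260 + √(5.260² + 2·9.65·73.0)] / 9.65 = (5.260 + 37.90) / 9.65 = 4.473 s.
Horizontal distance: R = vₓ t = 54.40 × 4.473 = 243.3 m.

243 m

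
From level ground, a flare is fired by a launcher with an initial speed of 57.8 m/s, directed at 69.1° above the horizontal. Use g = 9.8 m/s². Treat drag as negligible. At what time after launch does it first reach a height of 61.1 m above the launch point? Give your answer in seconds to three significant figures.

vₓ = 57.80 cos 69.1° = 20.62 m/s; v_y0 = 57.80 sin 69.1° = 54.00 m/s.
Set y = v_y0 t − ½ g t² = 61.1: 4.900 t² − 54.00 t + 61.1 = 0.
Quadratic formula: t = (54.00 ± √1718.1) / 9.80 = (54.00 ± 41.45) / 9.80 → t = 1.280 s or 9.740 s.
The first (ascending) time is 1.280 s.

1.28 s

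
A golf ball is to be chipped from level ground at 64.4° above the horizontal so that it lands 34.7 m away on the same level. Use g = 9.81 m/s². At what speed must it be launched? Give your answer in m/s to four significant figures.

On level ground R = v₀² sin 2θ / g ⇒ v₀ = √(gR / sin 2θ).
v₀ = √(9.81 × 34.7 / sin 128.8°) = √(340.4 / 0.7793) = √436.79 = 20.90 m/s.

20.90 m/s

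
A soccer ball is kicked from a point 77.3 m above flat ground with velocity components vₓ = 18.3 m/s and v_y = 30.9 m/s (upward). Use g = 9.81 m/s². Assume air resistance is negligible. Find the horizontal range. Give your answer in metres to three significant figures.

150 m

Vertical motion (up positive, ground at y = 0): 4.905 t² − (30.90) t − 77.3 = 0, so t = (30.90 + √(30.90² + 2·9.81·77.3)) / 9.81 = (30.90 + 49.71) / 9.81 = 8.217 s.
Horizontal distance: R = vₓ t = 18.30 × 8.217 = 150.4 m.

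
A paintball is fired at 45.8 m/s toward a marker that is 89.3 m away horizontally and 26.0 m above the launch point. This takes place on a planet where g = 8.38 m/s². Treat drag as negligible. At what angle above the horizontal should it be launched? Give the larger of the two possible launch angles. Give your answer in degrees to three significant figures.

78.9°

Trajectory: y = x tanθ − g x² (1 + tan²θ)/(2v₀²). With x = 89.3, y = 26.0, v₀ = 45.8, g = 8.38:
15.93 tan²θ − 89.3 tanθ + (41.93) = 0.
tanθ = [89.3 ± √(89.3² − 4 × 15.93 × (41.93))] / (2 × 15.93) = (89.3 ± 72.82) / 31.86, giving tanθ = 0.5173 or 5.089.
θ = 27.35° or 78.88°; the larger is 78.88°.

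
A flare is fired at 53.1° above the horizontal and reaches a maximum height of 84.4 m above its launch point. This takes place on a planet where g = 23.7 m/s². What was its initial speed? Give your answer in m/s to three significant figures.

79.1 m/s

At the peak v_y = 0, so v_y0 = √(2gH) = √(2 × 23.7 × 84.4) = 63.25 m/s.
v_y0 = v₀ sin θ ⇒ v₀ = 63.25 / sin 53.1° = 79.09 m/s.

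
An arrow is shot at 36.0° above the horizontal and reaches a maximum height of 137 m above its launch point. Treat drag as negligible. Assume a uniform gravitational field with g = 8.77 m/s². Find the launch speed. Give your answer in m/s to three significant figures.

83.4 m/s

At the peak v_y = 0, so v_y0 = √(2gH) = √(2 × 8.77 × 137) = 49.02 m/s.
v_y0 = v₀ sin θ ⇒ v₀ = 49.02 / sin 36.0° = 83.40 m/s.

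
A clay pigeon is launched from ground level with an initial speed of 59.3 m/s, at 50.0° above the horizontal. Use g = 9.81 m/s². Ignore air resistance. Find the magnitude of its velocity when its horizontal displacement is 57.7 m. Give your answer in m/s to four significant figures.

48.87 m/s

Resolve: vₓ = 59.30 cos 50.0° = 38.12 m/s and v_y0 = 59.30 sin 50.0° = 45.43 m/s.
x = vₓ t ⇒ t = 57.7/38.12 = 1.514 s.
Vertical velocity there: v_y = v_y0 − g t = 45.43 − 9.81 × 1.514 = 30.58 m/s.
Speed: √(vₓ² + v_y²) = √(38.12² + 30.58²) = 48.87 m/s.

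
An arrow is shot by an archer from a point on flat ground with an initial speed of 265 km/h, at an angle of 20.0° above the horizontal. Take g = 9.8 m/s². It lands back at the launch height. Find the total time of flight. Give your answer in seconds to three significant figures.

Convert: 265 km/h = 265/3.6 = 73.61 m/s.
vₓ = 73.61 cos 20.0° = 69.17 m/s; v_y0 = 73.61 sin 20.0° = 25.18 m/s.
Time of flight on level ground: T = 2 v_y0 / g = 2 × 25.18 / 9.80 = 5.138 s.

5.14 s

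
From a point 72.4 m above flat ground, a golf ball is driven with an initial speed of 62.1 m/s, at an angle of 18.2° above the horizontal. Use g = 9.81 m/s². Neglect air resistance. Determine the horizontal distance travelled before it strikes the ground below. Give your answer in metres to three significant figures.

Horizontal component vₓ = 62.10 cos 18.2° = 58.99 m/s; vertical v_y0 = 62.10 sin 18.2° = 19.40 m/s.
With up positive and y = 0 at the ground: y(t) = 72.4 + (19.40) t − 4.905 t². Setting y = 0 and taking the positive root: t = [19.40 + √(19.40² + 2·9.81·72.4)] / 9.81 = (19.40 + 42.39) / 9.81 = 6.298 s.
Horizontal distance: R = vₓ t = 58.99 × 6.298 = 371.5 m.

372 m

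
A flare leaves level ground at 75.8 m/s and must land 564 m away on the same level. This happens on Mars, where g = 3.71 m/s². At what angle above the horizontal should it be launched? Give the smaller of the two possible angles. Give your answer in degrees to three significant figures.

Level-ground range R = v₀² sin(2θ)/g ⇒ sin(2θ) = gR/v₀² = 3.71 × 564 / 75.8² = 0.3642.
2θ = 21.36° or 180° − 21.36° = 158.6°, so θ = 10.68° or 79.32°.
The smaller angle is 10.68°.

10.7°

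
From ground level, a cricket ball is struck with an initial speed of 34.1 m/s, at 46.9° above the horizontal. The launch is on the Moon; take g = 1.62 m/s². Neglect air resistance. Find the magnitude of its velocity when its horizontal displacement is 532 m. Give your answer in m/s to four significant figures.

Components: vₓ = 34.10 cos 46.9° = 23.30 m/s, v_y0 = 34.10 sin 46.9° = 24.90 m/s.
x = vₓ t ⇒ t = 532/23.30 = 22.83 s.
Vertical velocity there: v_y = v_y0 − g t = 24.90 − 1.62 × 22.83 = −12.09 m/s.
Speed: √(vₓ² + v_y²) = √(23.30² + 12.09²) = 26.25 m/s.

26.25 m/s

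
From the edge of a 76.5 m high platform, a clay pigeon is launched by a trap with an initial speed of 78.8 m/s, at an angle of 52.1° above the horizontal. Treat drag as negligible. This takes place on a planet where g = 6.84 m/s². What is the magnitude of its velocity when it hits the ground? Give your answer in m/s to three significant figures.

85.2 m/s

Resolve: vₓ = 78.80 cos 52.1° = 48.41 m/s and v_y0 = 78.80 sin 52.1° = 62.18 m/s.
The projectile lands when y = 76.5 + (62.18) t − ½·6.84·t² = 0. Positive root: t = (62.18 + √(62.18² + 2·6.84·76.5)) / 6.84 = (62.18 + 70.09) / 6.84 = 19.34 s.
Vertical velocity at impact: v_y = v_y0 − g t = 62.18 − 6.84 × 19.34 = −70.09 m/s.
Speed: |v| = √(vₓ² + v_y²) = √(48.41² + 70.09²) = 85.18 m/s.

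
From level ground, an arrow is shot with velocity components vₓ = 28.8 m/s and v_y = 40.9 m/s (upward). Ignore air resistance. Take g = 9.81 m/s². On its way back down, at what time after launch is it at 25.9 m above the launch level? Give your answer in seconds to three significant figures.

7.65 s

Require v_y0 t − ½ g t² = 25.9, i.e. 4.905 t² − 40.90 t + 25.9 = 0.
Quadratic formula: t = (40.90 ± √1164.7) / 9.81 = (40.90 ± 34.13) / 9.81 → t = 0.6904 s or 7.648 s.
The descending-branch root is 7.648 s.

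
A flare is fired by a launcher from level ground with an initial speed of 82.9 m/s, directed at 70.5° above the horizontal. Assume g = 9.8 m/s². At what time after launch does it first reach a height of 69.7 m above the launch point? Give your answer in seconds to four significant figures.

0.9483 s

Horizontal component vₓ = 82.90 cos 70.5° = 27.67 m/s; vertical v_y0 = 82.90 sin 70.5° = 78.14 m/s.
Height y(t) = 78.14 t − 4.900 t² = 69.7 gives 4.900 t² − 78.14 t + 69.7 = 0.
t = [78.14 ± √(78.14² − 2·9.80·69.7)] / 9.80 = (78.14 ± 68.85) / 9.80, so t = 0.9483 s or t = 15.00 s.
The first (ascending) time is 0.9483 s.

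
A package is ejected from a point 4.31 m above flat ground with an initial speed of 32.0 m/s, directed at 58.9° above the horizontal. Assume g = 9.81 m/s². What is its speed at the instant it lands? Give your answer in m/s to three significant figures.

Resolve: vₓ = 32.00 cos 58.9° = 16.53 m/s and v_y0 = 32.00 sin 58.9° = 27.40 m/s.
With up positive and y = 0 at the ground: y(t) = 4.31 + (27.40) t − 4.905 t². Setting y = 0 and taking the positive root: t = [27.40 + √(27.40² + 2·9.81·4.31)] / 9.81 = (27.40 + 28.90) / 9.81 = 5.739 s.
Vertical velocity at impact: v_y = v_y0 − g t = 27.40 − 9.81 × 5.739 = −28.90 m/s.
Speed: |v| = √(vₓ² + v_y²) = √(16.53² + 28.90²) = 33.30 m/s.

33.3 m/s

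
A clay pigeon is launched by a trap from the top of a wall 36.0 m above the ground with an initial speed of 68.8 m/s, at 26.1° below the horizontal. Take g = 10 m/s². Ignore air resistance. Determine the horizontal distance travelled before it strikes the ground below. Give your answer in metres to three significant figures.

vₓ = 68.80 cos 26.1° = 61.78 m/s; v_y0 = −30.27 m/s (downward).
The projectile lands when y = 36.0 + (−30.27) t − ½·10.0·t² = 0. Positive root: t = (−30.27 + √(30.27² + 2·10.0·36.0)) / 10.0 = (−30.27 + 40.45) / 10.0 = 1.018 s.
Horizontal distance: R = vₓ t = 61.78 × 1.018 = 62.91 m.

62.9 m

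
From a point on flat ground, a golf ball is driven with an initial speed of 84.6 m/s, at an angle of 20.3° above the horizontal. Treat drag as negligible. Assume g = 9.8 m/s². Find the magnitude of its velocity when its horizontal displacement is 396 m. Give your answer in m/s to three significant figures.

vₓ = 84.60 cos 20.3° = 79.35 m/s; v_y0 = 84.60 sin 20.3° = 29.35 m/s.
x = vₓ t ⇒ t = 396/79.35 = 4.991 s.
Vertical velocity there: v_y = v_y0 − g t = 29.35 − 9.80 × 4.991 = −19.56 m/s.
Speed: √(vₓ² + v_y²) = √(79.35² + 19.56²) = 81.72 m/s.

81.7 m/s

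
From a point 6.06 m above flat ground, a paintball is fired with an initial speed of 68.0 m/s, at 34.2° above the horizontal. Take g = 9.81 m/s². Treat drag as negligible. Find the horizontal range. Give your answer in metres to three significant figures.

Components: vₓ = 68.00 cos 34.2° = 56.24 m/s, v_y0 = 68.00 sin 34.2° = 38.22 m/s.
With up positive and y = 0 at the ground: y(t) = 6.06 + (38.22) t − 4.905 t². Setting y = 0 and taking the positive root: t = [38.22 + √(38.22² + 2·9.81·6.06)] / 9.81 = (38.22 + 39.75) / 9.81 = 7.948 s.
Horizontal distance: R = vₓ t = 56.24 × 7.948 = 447.0 m.

447 m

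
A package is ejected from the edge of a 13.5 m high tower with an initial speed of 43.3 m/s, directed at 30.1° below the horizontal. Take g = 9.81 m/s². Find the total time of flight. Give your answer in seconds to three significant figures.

0.553 s

Components: vₓ = 43.30 cos 30.1° = 37.46 m/s, v_y0 = −21.72 m/s (downward).
With up positive and y = 0 at the ground: y(t) = 13.5 + (−21.72) t − 4.905 t². Setting y = 0 and taking the positive root: t = [−21.72 + √(21.72² + 2·9.81·13.5)] / 9.81 = (−21.72 + 27.14) / 9.81 = 0.5527 s.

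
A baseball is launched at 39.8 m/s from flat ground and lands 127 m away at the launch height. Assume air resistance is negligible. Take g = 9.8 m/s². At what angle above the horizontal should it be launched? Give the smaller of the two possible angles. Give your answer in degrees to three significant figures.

25.9°

From R = (v₀²/g) sin 2θ: sin 2θ = 9.80 × 127 / 1584.0 = 0.7857.
2θ = 51.79° or 180° − 51.79° = 128.2°, so θ = 25.89° or 64.11°.
The smaller angle is 25.89°.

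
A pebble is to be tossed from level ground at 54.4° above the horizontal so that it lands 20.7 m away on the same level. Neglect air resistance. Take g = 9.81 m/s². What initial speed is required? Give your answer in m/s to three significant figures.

Level-ground range: R = v₀² sin(2θ)/g, so v₀ = √(gR / sin 2θ).
v₀ = √(9.81 × 20.7 / sin 108.8°) = √(203.1 / 0.9466) = √214.51 = 14.65 m/s.

14.6 m/s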